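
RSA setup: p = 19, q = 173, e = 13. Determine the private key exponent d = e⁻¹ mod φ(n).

1429

φ(n) = (p−1)(q−1) = 18·172 = 3096.
Need d with 13·d ≡ 1 (mod 3096). Apply the extended Euclidean algorithm:
3096 = 238×13 + 2
13 = 6×2 + 1
2 = 2×1 + 0
Back-substitute:
1 = 13 − 6·2
1 = −6·3096 + 1429·13
So 13·1429 ≡ 1 (mod 3096), hence d = 1429.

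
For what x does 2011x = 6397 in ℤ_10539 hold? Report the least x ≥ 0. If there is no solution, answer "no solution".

4180

First find gcd(2011, 10539):
10539 = 5*2011 + 484
2011 = 4*484 + 75
484 = 6*75 + 34
75 = 2*34 + 7
34 = 4*7 + 6
7 = 1*6 + 1
6 = 6*1 + 0
gcd = 1, so a unique solution mod 10539 exists.
Back-substitute for the Bézout coefficients:
1 = 7 − 6
1 = −34 + 5·7
1 = 5·75 − 11·34
1 = −11·484 + 71·75
1 = 71·2011 − 295·484
1 = −295·10539 + 1546·2011
So 2011·(1546) ≡ 1 (mod 10539), giving 2011⁻¹ ≡ 1546.
x ≡ 2011⁻¹·6397 ≡ 1546·6397 ≡ 4180 (mod 10539).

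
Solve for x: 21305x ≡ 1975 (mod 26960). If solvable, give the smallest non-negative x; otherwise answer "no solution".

First find gcd(21305, 26960):
26960 = 1*21305 + 5655
21305 = 3*5655 + 4340
5655 = 1*4340 + 1315
4340 = 3*1315 + 395
1315 = 3*395 + 130
395 = 3*130 + 5
130 = 26*5 + 0
gcd = 5 and 5 | 1975, so solutions exist. Divide through by 5: 4261x ≡ 395 (mod 5392).
Now find 4261⁻¹ mod 5392:
5392 = 1·4261 + 1131
4261 = 3·1131 + 868
1131 = 1·868 + 263
868 = 3·263 + 79
263 = 3·79 + 26
79 = 3·26 + 1
26 = 26·1 + 0
Back-substitute:
1 = 79 − 3·26
1 = −3·263 + 10·79
1 = 10·868 − 33·263
1 = −33·1131 + 43·868
1 = 43·4261 − 162·1131
1 = −162·5392 + 205·4261
So 4261⁻¹ ≡ 205 (mod 5392).
Then x ≡ 205·395 ≡ 95 (mod 5392); the smallest non-negative solution is x = 95.

95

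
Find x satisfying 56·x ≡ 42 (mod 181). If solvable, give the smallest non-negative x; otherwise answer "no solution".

First find gcd(56, 181):
181 = 3×56 + 13
56 = 4×13 + 4
13 = 3×4 + 1
4 = 4×1 + 0
gcd = 1, so a unique solution mod 181 exists.
Back-substitute for the Bézout coefficients:
1 = 13 − 3·4
1 = −3·56 + 13·13
1 = 13·181 − 42·56
So 56·(-42) ≡ 1 (mod 181), giving 56⁻¹ ≡ 139.
x ≡ 56⁻¹·42 ≡ 139·42 ≡ 46 (mod 181).

46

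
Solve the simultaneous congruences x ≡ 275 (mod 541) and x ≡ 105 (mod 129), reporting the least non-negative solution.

Write x = 275 + 541·k. Then 541·k ≡ 105 − 275 ≡ 88 (mod 129).
Need 541⁻¹ mod 129. Extended Euclid on (129, 25):
129 = 5·25 + 4
25 = 6·4 + 1
4 = 4·1 + 0
Back-substitute:
1 = 25 − 6·4
1 = −6·129 + 31·25
541⁻¹ ≡ 31 (mod 129), so k ≡ 31·88 ≡ 19 (mod 129).
x = 275 + 541·19 = 10554.

10554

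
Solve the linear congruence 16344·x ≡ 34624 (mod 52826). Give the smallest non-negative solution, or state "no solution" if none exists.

17391

First find gcd(16344, 52826):
52826 = 3·16344 + 3794
16344 = 4·3794 + 1168
3794 = 3·1168 + 290
1168 = 4·290 + 8
290 = 36·8 + 2
8 = 4·2 + 0
gcd = 2 and 2 | 34624, so solutions exist. Divide through by 2: 8172x ≡ 17312 (mod 26413).
Now find 8172⁻¹ mod 26413:
26413 = 3*8172 + 1897
8172 = 4*1897 + 584
1897 = 3*584 + 145
584 = 4*145 + 4
145 = 36*4 + 1
4 = 4*1 + 0
Back-substitute:
1 = 145 − 36·4
1 = −36·584 + 145·145
1 = 145·1897 − 471·584
1 = −471·8172 + 2029·1897
1 = 2029·26413 − 6558·8172
So 8172·(-6558) ≡ 1 (mod 26413), i.e. 8172⁻¹ ≡ 19855.
Then x ≡ 19855·17312 ≡ 17391 (mod 26413); the smallest non-negative solution is x = 17391.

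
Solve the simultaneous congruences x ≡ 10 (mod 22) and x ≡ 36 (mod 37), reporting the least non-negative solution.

406

Write x = 10 + 22·k. Then 22·k ≡ 36 − 10 ≡ 26 (mod 37).
Need 22⁻¹ mod 37. Extended Euclid on (37, 22):
37 = 1×22 + 15
22 = 1×15 + 7
15 = 2×7 + 1
7 = 7×1 + 0
Back-substitute:
1 = 15 − 2·7
1 = −2·22 + 3·15
1 = 3·37 − 5·22
22⁻¹ ≡ 32 (mod 37), so k ≡ 32·26 ≡ 18 (mod 37).
x = 10 + 22·18 = 406.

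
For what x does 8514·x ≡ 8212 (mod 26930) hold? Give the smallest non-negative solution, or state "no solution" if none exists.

1418

First find gcd(8514, 26930):
26930 = 3×8514 + 1388
8514 = 6×1388 + 186
1388 = 7×186 + 86
186 = 2×86 + 14
86 = 6×14 + 2
14 = 7×2 + 0
gcd = 2 and 2 | 8212, so solutions exist. Divide through by 2: 4257x ≡ 4106 (mod 13465).
Now find 4257⁻¹ mod 13465:
13465 = 3*4257 + 694
4257 = 6*694 + 93
694 = 7*93 + 43
93 = 2*43 + 7
43 = 6*7 + 1
7 = 7*1 + 0
Back-substitute:
1 = 43 − 6·7
1 = −6·93 + 13·43
1 = 13·694 − 97·93
1 = −97·4257 + 595·694
1 = 595·13465 − 1882·4257
So 4257·(-1882) ≡ 1 (mod 13465), i.e. 4257⁻¹ ≡ 11583.
Then x ≡ 11583·4106 ≡ 1418 (mod 13465); the smallest non-negative solution is x = 1418.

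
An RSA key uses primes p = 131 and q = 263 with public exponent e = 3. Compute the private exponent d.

22707

φ(n) = (p−1)(q−1) = 130·262 = 34060.
Need d with 3·d ≡ 1 (mod 34060). Apply the extended Euclidean algorithm:
34060 = 11353×3 + 1
3 = 3×1 + 0
Back-substitute:
1 = 34060 − 11353·3
So 3·(-11353) ≡ 1 (mod 34060), hence d ≡ -11353 ≡ 22707 (mod 34060).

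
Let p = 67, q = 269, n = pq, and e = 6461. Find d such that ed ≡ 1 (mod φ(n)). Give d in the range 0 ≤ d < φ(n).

13973

φ(n) = (p−1)(q−1) = 66·268 = 17688.
Need d with 6461·d ≡ 1 (mod 17688). Apply the extended Euclidean algorithm:
17688 = 2×6461 + 4766
6461 = 1×4766 + 1695
4766 = 2×1695 + 1376
1695 = 1×1376 + 319
1376 = 4×319 + 100
319 = 3×100 + 19
100 = 5×19 + 5
19 = 3×5 + 4
5 = 1×4 + 1
4 = 4×1 + 0
Back-substitute:
1 = 5 − 4
1 = −19 + 4·5
1 = 4·100 − 21·19
1 = −21·319 + 67·100
1 = 67·1376 − 289·319
1 = −289·1695 + 356·1376
1 = 356·4766 − 1001·1695
1 = −1001·6461 + 1357·4766
1 = 1357·17688 − 3715·6461
So 6461·(-3715) ≡ 1 (mod 17688), hence d ≡ -3715 ≡ 13973 (mod 17688).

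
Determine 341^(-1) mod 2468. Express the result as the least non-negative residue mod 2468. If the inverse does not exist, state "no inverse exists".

1889

gcd(2468, 341) by repeated division:
2468 = 7·341 + 81
341 = 4·81 + 17
81 = 4·17 + 13
17 = 1·13 + 4
13 = 3·4 + 1
4 = 4·1 + 0
gcd = 1, so the inverse exists. Back-substitute:
1 = 13 − 3·4
1 = −3·17 + 4·13
1 = 4·81 − 19·17
1 = −19·341 + 80·81
1 = 80·2468 − 579·341
Hence 341⁻¹ ≡ -579 ≡ 1889 (mod 2468).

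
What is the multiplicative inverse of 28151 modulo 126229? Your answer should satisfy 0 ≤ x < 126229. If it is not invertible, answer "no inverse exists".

Apply the Euclidean algorithm to 126229 and 28151:
126229 = 4·28151 + 13625
28151 = 2·13625 + 901
13625 = 15·901 + 110
901 = 8·110 + 21
110 = 5·21 + 5
21 = 4·5 + 1
5 = 5·1 + 0
gcd = 1, so the inverse exists. Back-substitute:
1 = 21 − 4·5
1 = −4·110 + 21·21
1 = 21·901 − 172·110
1 = −172·13625 + 2601·901
1 = 2601·28151 − 5374·13625
1 = −5374·126229 + 24097·28151
So 28151·24097 ≡ 1 (mod 126229).

24097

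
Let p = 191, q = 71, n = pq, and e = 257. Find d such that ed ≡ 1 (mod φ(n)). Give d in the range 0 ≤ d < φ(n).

13093

φ(n) = (p−1)(q−1) = 190·70 = 13300.
Need d with 257·d ≡ 1 (mod 13300). Apply the extended Euclidean algorithm:
13300 = 51·257 + 193
257 = 1·193 + 64
193 = 3·64 + 1
64 = 64·1 + 0
Back-substitute:
1 = 193 − 3·64
1 = −3·257 + 4·193
1 = 4·13300 − 207·257
So 257·(-207) ≡ 1 (mod 13300), hence d ≡ -207 ≡ 13093 (mod 13300).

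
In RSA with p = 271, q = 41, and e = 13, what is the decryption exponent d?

φ(n) = (p−1)(q−1) = 270·40 = 10800.
Need d with 13·d ≡ 1 (mod 10800). Apply the extended Euclidean algorithm:
10800 = 830·13 + 10
13 = 1·10 + 3
10 = 3·3 + 1
3 = 3·1 + 0
Back-substitute:
1 = 10 − 3·3
1 = −3·13 + 4·10
1 = 4·10800 − 3323·13
So 13·(-3323) ≡ 1 (mod 10800), hence d ≡ -3323 ≡ 7477 (mod 10800).

7477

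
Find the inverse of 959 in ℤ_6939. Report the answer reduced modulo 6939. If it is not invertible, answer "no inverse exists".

Extended Euclidean algorithm:
6939 = 7·959 + 226
959 = 4·226 + 55
226 = 4·55 + 6
55 = 9·6 + 1
6 = 6·1 + 0
gcd = 1, so the inverse exists. Back-substitute:
1 = 55 − 9·6
1 = −9·226 + 37·55
1 = 37·959 − 157·226
1 = −157·6939 + 1136·959
So 959·1136 ≡ 1 (mod 6939).

1136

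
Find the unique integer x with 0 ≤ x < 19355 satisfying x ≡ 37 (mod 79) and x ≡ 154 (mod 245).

3829

Write x = 37 + 79·k. Then 79·k ≡ 154 − 37 ≡ 117 (mod 245).
Need 79⁻¹ mod 245. Extended Euclid on (245, 79):
245 = 3*79 + 8
79 = 9*8 + 7
8 = 1*7 + 1
7 = 7*1 + 0
Back-substitute:
1 = 8 − 7
1 = −79 + 10·8
1 = 10·245 − 31·79
79⁻¹ ≡ 214 (mod 245), so k ≡ 214·117 ≡ 48 (mod 245).
x = 37 + 79·48 = 3829.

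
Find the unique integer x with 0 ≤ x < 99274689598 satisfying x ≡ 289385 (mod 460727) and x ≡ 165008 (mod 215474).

Write x = 289385 + 460727·k. Then 460727·k ≡ 165008 − 289385 ≡ 91097 (mod 215474).
Need 460727⁻¹ mod 215474. Extended Euclid on (215474, 29779):
215474 = 7*29779 + 7021
29779 = 4*7021 + 1695
7021 = 4*1695 + 241
1695 = 7*241 + 8
241 = 30*8 + 1
8 = 8*1 + 0
Back-substitute:
1 = 241 − 30·8
1 = −30·1695 + 211·241
1 = 211·7021 − 874·1695
1 = −874·29779 + 3707·7021
1 = 3707·215474 − 26823·29779
460727⁻¹ ≡ 188651 (mod 215474), so k ≡ 188651·91097 ≡ 195803 (mod 215474).
x = 289385 + 460727·195803 = 90212018166.

90212018166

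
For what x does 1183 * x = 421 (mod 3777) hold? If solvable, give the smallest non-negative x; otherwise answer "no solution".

508

First find gcd(1183, 3777):
3777 = 3*1183 + 228
1183 = 5*228 + 43
228 = 5*43 + 13
43 = 3*13 + 4
13 = 3*4 + 1
4 = 4*1 + 0
gcd = 1, so a unique solution mod 3777 exists.
Back-substitute for the Bézout coefficients:
1 = 13 − 3·4
1 = −3·43 + 10·13
1 = 10·228 − 53·43
1 = −53·1183 + 275·228
1 = 275·3777 − 878·1183
So 1183·(-878) ≡ 1 (mod 3777), giving 1183⁻¹ ≡ 2899.
x ≡ 1183⁻¹·421 ≡ 2899·421 ≡ 508 (mod 3777).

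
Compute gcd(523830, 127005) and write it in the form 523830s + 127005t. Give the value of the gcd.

Euclidean algorithm:
523830 = 4*127005 + 15810
127005 = 8*15810 + 525
15810 = 30*525 + 60
525 = 8*60 + 45
60 = 1*45 + 15
45 = 3*15 + 0
gcd(523830, 127005) = 15.
Express as a combination:
15 = 60 − 45
15 = −525 + 9·60
15 = 9·15810 − 271·525
15 = −271·127005 + 2177·15810
15 = 2177·523830 − 8979·127005
So 15 = (2177)·523830 + (-8979)·127005.

15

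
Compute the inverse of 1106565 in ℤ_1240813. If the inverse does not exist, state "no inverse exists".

410126

Run Euclid on (1240813, 1106565):
1240813 = 1·1106565 + 134248
1106565 = 8·134248 + 32581
134248 = 4·32581 + 3924
32581 = 8·3924 + 1189
3924 = 3·1189 + 357
1189 = 3·357 + 118
357 = 3·118 + 3
118 = 39·3 + 1
3 = 3·1 + 0
Since gcd(1106565, 1240813) = 1, back-substitute to write 1 as a combination:
1 = 118 − 39·3
1 = −39·357 + 118·118
1 = 118·1189 − 393·357
1 = −393·3924 + 1297·1189
1 = 1297·32581 − 10769·3924
1 = −10769·134248 + 44373·32581
1 = 44373·1106565 − 365753·134248
1 = −365753·1240813 + 410126·1106565
So 1106565·410126 ≡ 1 (mod 1240813).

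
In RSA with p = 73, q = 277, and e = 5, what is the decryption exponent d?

7949

φ(n) = (p−1)(q−1) = 72·276 = 19872.
Need d with 5·d ≡ 1 (mod 19872). Apply the extended Euclidean algorithm:
19872 = 3974*5 + 2
5 = 2*2 + 1
2 = 2*1 + 0
Back-substitute:
1 = 5 − 2·2
1 = −2·19872 + 7949·5
So 5·7949 ≡ 1 (mod 19872), hence d = 7949.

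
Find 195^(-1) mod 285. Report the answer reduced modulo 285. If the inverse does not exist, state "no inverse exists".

no inverse exists

Compute gcd(195, 285):
285 = 1*195 + 90
195 = 2*90 + 15
90 = 6*15 + 0
The gcd is 15, not 1, hence no inverse exists.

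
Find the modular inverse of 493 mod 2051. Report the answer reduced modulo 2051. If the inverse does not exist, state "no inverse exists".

gcd(2051, 493) by repeated division:
2051 = 4×493 + 79
493 = 6×79 + 19
79 = 4×19 + 3
19 = 6×3 + 1
3 = 3×1 + 0
gcd = 1, so the inverse exists. Back-substitute:
1 = 19 − 6·3
1 = −6·79 + 25·19
1 = 25·493 − 156·79
1 = −156·2051 + 649·493
So 493·649 ≡ 1 (mod 2051).

649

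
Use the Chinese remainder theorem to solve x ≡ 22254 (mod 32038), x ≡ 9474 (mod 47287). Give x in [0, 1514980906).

Write x = 22254 + 32038·k. Then 32038·k ≡ 9474 − 22254 ≡ 34507 (mod 47287).
Need 32038⁻¹ mod 47287. Extended Euclid on (47287, 32038):
47287 = 1×32038 + 15249
32038 = 2×15249 + 1540
15249 = 9×1540 + 1389
1540 = 1×1389 + 151
1389 = 9×151 + 30
151 = 5×30 + 1
30 = 30×1 + 0
Back-substitute:
1 = 151 − 5·30
1 = −5·1389 + 46·151
1 = 46·1540 − 51·1389
1 = −51·15249 + 505·1540
1 = 505·32038 − 1061·15249
1 = −1061·47287 + 1566·32038
32038⁻¹ ≡ 1566 (mod 47287), so k ≡ 1566·34507 ≡ 36208 (mod 47287).
x = 22254 + 32038·36208 = 1160054158.

1160054158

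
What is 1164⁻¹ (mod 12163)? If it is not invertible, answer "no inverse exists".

3814

gcd(12163, 1164) by repeated division:
12163 = 10·1164 + 523
1164 = 2·523 + 118
523 = 4·118 + 51
118 = 2·51 + 16
51 = 3·16 + 3
16 = 5·3 + 1
3 = 3·1 + 0
gcd = 1, so the inverse exists. Back-substitute:
1 = 16 − 5·3
1 = −5·51 + 16·16
1 = 16·118 − 37·51
1 = −37·523 + 164·118
1 = 164·1164 − 365·523
1 = −365·12163 + 3814·1164
So 1164·3814 ≡ 1 (mod 12163).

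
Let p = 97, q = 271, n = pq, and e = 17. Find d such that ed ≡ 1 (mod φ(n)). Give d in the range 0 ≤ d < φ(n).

10673

φ(n) = (p−1)(q−1) = 96·270 = 25920.
Need d with 17·d ≡ 1 (mod 25920). Apply the extended Euclidean algorithm:
25920 = 1524×17 + 12
17 = 1×12 + 5
12 = 2×5 + 2
5 = 2×2 + 1
2 = 2×1 + 0
Back-substitute:
1 = 5 − 2·2
1 = −2·12 + 5·5
1 = 5·17 − 7·12
1 = −7·25920 + 10673·17
So 17·10673 ≡ 1 (mod 25920), hence d = 10673.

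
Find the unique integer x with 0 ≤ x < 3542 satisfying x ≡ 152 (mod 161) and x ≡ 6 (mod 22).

3372

Write x = 152 + 161·k. Then 161·k ≡ 6 − 152 ≡ 8 (mod 22).
Need 161⁻¹ mod 22. Extended Euclid on (22, 7):
22 = 3*7 + 1
7 = 7*1 + 0
Back-substitute:
1 = 22 − 3·7
161⁻¹ ≡ 19 (mod 22), so k ≡ 19·8 ≡ 20 (mod 22).
x = 152 + 161·20 = 3372.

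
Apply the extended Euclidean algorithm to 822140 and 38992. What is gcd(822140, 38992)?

Euclidean algorithm:
822140 = 21*38992 + 3308
38992 = 11*3308 + 2604
3308 = 1*2604 + 704
2604 = 3*704 + 492
704 = 1*492 + 212
492 = 2*212 + 68
212 = 3*68 + 8
68 = 8*8 + 4
8 = 2*4 + 0
gcd(822140, 38992) = 4.
Working backward:
4 = 68 − 8·8
4 = −8·212 + 25·68
4 = 25·492 − 58·212
4 = −58·704 + 83·492
4 = 83·2604 − 307·704
4 = −307·3308 + 390·2604
4 = 390·38992 − 4597·3308
4 = −4597·822140 + 96927·38992
So 4 = (-4597)·822140 + (96927)·38992.

4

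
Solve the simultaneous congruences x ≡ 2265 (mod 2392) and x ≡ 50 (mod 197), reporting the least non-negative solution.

334753

Write x = 2265 + 2392·k. Then 2392·k ≡ 50 − 2265 ≡ 149 (mod 197).
Need 2392⁻¹ mod 197. Extended Euclid on (197, 28):
197 = 7*28 + 1
28 = 28*1 + 0
Back-substitute:
1 = 197 − 7·28
2392⁻¹ ≡ 190 (mod 197), so k ≡ 190·149 ≡ 139 (mod 197).
x = 2265 + 2392·139 = 334753.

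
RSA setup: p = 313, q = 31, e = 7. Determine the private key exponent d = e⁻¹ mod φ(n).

8023

φ(n) = (p−1)(q−1) = 312·30 = 9360.
Need d with 7·d ≡ 1 (mod 9360). Apply the extended Euclidean algorithm:
9360 = 1337*7 + 1
7 = 7*1 + 0
Back-substitute:
1 = 9360 − 1337·7
So 7·(-1337) ≡ 1 (mod 9360), hence d ≡ -1337 ≡ 8023 (mod 9360).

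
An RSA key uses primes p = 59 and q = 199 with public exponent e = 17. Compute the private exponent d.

φ(n) = (p−1)(q−1) = 58·198 = 11484.
Need d with 17·d ≡ 1 (mod 11484). Apply the extended Euclidean algorithm:
11484 = 675·17 + 9
17 = 1·9 + 8
9 = 1·8 + 1
8 = 8·1 + 0
Back-substitute:
1 = 9 − 8
1 = −17 + 2·9
1 = 2·11484 − 1351·17
So 17·(-1351) ≡ 1 (mod 11484), hence d ≡ -1351 ≡ 10133 (mod 11484).

10133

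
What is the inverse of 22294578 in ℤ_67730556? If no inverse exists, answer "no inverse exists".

Compute gcd(22294578, 67730556):
67730556 = 3*22294578 + 846822
22294578 = 26*846822 + 277206
846822 = 3*277206 + 15204
277206 = 18*15204 + 3534
15204 = 4*3534 + 1068
3534 = 3*1068 + 330
1068 = 3*330 + 78
330 = 4*78 + 18
78 = 4*18 + 6
18 = 3*6 + 0
Since gcd = 6 > 1, 22294578 is not a unit mod 67730556.

no inverse exists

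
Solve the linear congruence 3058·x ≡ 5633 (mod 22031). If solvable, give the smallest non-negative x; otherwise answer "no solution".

First find gcd(3058, 22031):
22031 = 7×3058 + 625
3058 = 4×625 + 558
625 = 1×558 + 67
558 = 8×67 + 22
67 = 3×22 + 1
22 = 22×1 + 0
gcd = 1, so a unique solution mod 22031 exists.
Back-substitute for the Bézout coefficients:
1 = 67 − 3·22
1 = −3·558 + 25·67
1 = 25·625 − 28·558
1 = −28·3058 + 137·625
1 = 137·22031 − 987·3058
So 3058·(-987) ≡ 1 (mod 22031), giving 3058⁻¹ ≡ 21044.
x ≡ 3058⁻¹·5633 ≡ 21044·5633 ≡ 14072 (mod 22031).

14072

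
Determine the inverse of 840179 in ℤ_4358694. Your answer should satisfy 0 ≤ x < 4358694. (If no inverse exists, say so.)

gcd(4358694, 840179) by repeated division:
4358694 = 5×840179 + 157799
840179 = 5×157799 + 51184
157799 = 3×51184 + 4247
51184 = 12×4247 + 220
4247 = 19×220 + 67
220 = 3×67 + 19
67 = 3×19 + 10
19 = 1×10 + 9
10 = 1×9 + 1
9 = 9×1 + 0
The gcd is 1. Working backward:
1 = 10 − 9
1 = −19 + 2·10
1 = 2·67 − 7·19
1 = −7·220 + 23·67
1 = 23·4247 − 444·220
1 = −444·51184 + 5351·4247
1 = 5351·157799 − 16497·51184
1 = −16497·840179 + 87836·157799
1 = 87836·4358694 − 455677·840179
Hence 840179⁻¹ ≡ -455677 ≡ 3903017 (mod 4358694).

3903017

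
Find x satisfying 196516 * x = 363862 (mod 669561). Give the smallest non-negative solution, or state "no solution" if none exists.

30823

First find gcd(196516, 669561):
669561 = 3·196516 + 80013
196516 = 2·80013 + 36490
80013 = 2·36490 + 7033
36490 = 5·7033 + 1325
7033 = 5·1325 + 408
1325 = 3·408 + 101
408 = 4·101 + 4
101 = 25·4 + 1
4 = 4·1 + 0
gcd = 1, so a unique solution mod 669561 exists.
Back-substitute for the Bézout coefficients:
1 = 101 − 25·4
1 = −25·408 + 101·101
1 = 101·1325 − 328·408
1 = −328·7033 + 1741·1325
1 = 1741·36490 − 9033·7033
1 = −9033·80013 + 19807·36490
1 = 19807·196516 − 48647·80013
1 = −48647·669561 + 165748·196516
So 196516·(165748) ≡ 1 (mod 669561), giving 196516⁻¹ ≡ 165748.
x ≡ 196516⁻¹·363862 ≡ 165748·363862 ≡ 30823 (mod 669561).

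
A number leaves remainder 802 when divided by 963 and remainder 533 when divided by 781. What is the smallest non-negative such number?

Write x = 802 + 963·k. Then 963·k ≡ 533 − 802 ≡ 512 (mod 781).
Need 963⁻¹ mod 781. Extended Euclid on (781, 182):
781 = 4·182 + 53
182 = 3·53 + 23
53 = 2·23 + 7
23 = 3·7 + 2
7 = 3·2 + 1
2 = 2·1 + 0
Back-substitute:
1 = 7 − 3·2
1 = −3·23 + 10·7
1 = 10·53 − 23·23
1 = −23·182 + 79·53
1 = 79·781 − 339·182
963⁻¹ ≡ 442 (mod 781), so k ≡ 442·512 ≡ 595 (mod 781).
x = 802 + 963·595 = 573787.

573787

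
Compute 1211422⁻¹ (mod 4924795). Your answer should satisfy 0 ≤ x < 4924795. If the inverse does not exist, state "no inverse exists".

Extended Euclidean algorithm:
4924795 = 4·1211422 + 79107
1211422 = 15·79107 + 24817
79107 = 3·24817 + 4656
24817 = 5·4656 + 1537
4656 = 3·1537 + 45
1537 = 34·45 + 7
45 = 6·7 + 3
7 = 2·3 + 1
3 = 3·1 + 0
gcd = 1, so the inverse exists. Back-substitute:
1 = 7 − 2·3
1 = −2·45 + 13·7
1 = 13·1537 − 444·45
1 = −444·4656 + 1345·1537
1 = 1345·24817 − 7169·4656
1 = −7169·79107 + 22852·24817
1 = 22852·1211422 − 349949·79107
1 = −349949·4924795 + 1422648·1211422
So 1211422·1422648 ≡ 1 (mod 4924795).

1422648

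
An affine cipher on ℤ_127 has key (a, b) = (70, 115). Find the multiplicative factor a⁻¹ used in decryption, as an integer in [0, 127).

Run Euclid on (127, 70):
127 = 1·70 + 57
70 = 1·57 + 13
57 = 4·13 + 5
13 = 2·5 + 3
5 = 1·3 + 2
3 = 1·2 + 1
2 = 2·1 + 0
gcd = 1, so the inverse exists. Back-substitute:
1 = 3 − 2
1 = −5 + 2·3
1 = 2·13 − 5·5
1 = −5·57 + 22·13
1 = 22·70 − 27·57
1 = −27·127 + 49·70
So 70·49 ≡ 1 (mod 127).

49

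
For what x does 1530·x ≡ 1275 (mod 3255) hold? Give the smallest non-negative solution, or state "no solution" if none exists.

First find gcd(1530, 3255):
3255 = 2·1530 + 195
1530 = 7·195 + 165
195 = 1·165 + 30
165 = 5·30 + 15
30 = 2·15 + 0
gcd = 15 and 15 | 1275, so solutions exist. Divide through by 15: 102x ≡ 85 (mod 217).
Now find 102⁻¹ mod 217:
217 = 2·102 + 13
102 = 7·13 + 11
13 = 1·11 + 2
11 = 5·2 + 1
2 = 2·1 + 0
Back-substitute:
1 = 11 − 5·2
1 = −5·13 + 6·11
1 = 6·102 − 47·13
1 = −47·217 + 100·102
So 102⁻¹ ≡ 100 (mod 217).
Then x ≡ 100·85 ≡ 37 (mod 217); the smallest non-negative solution is x = 37.

37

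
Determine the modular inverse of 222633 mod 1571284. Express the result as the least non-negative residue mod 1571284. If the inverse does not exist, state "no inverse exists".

Run Euclid on (1571284, 222633):
1571284 = 7·222633 + 12853
222633 = 17·12853 + 4132
12853 = 3·4132 + 457
4132 = 9·457 + 19
457 = 24·19 + 1
19 = 19·1 + 0
Since gcd(222633, 1571284) = 1, back-substitute to write 1 as a combination:
1 = 457 − 24·19
1 = −24·4132 + 217·457
1 = 217·12853 − 675·4132
1 = −675·222633 + 11692·12853
1 = 11692·1571284 − 82519·222633
So 222633·(-82519) ≡ 1 (mod 1571284), and -82519 ≡ 1488765 (mod 1571284).

1488765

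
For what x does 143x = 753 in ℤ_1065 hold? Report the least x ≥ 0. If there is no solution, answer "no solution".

First find gcd(143, 1065):
1065 = 7×143 + 64
143 = 2×64 + 15
64 = 4×15 + 4
15 = 3×4 + 3
4 = 1×3 + 1
3 = 3×1 + 0
gcd = 1, so a unique solution mod 1065 exists.
Back-substitute for the Bézout coefficients:
1 = 4 − 3
1 = −15 + 4·4
1 = 4·64 − 17·15
1 = −17·143 + 38·64
1 = 38·1065 − 283·143
So 143·(-283) ≡ 1 (mod 1065), giving 143⁻¹ ≡ 782.
x ≡ 143⁻¹·753 ≡ 782·753 ≡ 966 (mod 1065).

966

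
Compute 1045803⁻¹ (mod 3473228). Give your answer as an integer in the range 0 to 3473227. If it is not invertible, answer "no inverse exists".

no inverse exists

Compute gcd(1045803, 3473228):
3473228 = 3×1045803 + 335819
1045803 = 3×335819 + 38346
335819 = 8×38346 + 29051
38346 = 1×29051 + 9295
29051 = 3×9295 + 1166
9295 = 7×1166 + 1133
1166 = 1×1133 + 33
1133 = 34×33 + 11
33 = 3×11 + 0
Since gcd = 11 > 1, 1045803 is not a unit mod 3473228.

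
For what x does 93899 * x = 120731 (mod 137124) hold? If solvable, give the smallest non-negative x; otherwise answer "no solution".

7909

First find gcd(93899, 137124):
137124 = 1·93899 + 43225
93899 = 2·43225 + 7449
43225 = 5·7449 + 5980
7449 = 1·5980 + 1469
5980 = 4·1469 + 104
1469 = 14·104 + 13
104 = 8·13 + 0
gcd = 13 and 13 | 120731, so solutions exist. Divide through by 13: 7223x ≡ 9287 (mod 10548).
Now find 7223⁻¹ mod 10548:
10548 = 1*7223 + 3325
7223 = 2*3325 + 573
3325 = 5*573 + 460
573 = 1*460 + 113
460 = 4*113 + 8
113 = 14*8 + 1
8 = 8*1 + 0
Back-substitute:
1 = 113 − 14·8
1 = −14·460 + 57·113
1 = 57·573 − 71·460
1 = −71·3325 + 412·573
1 = 412·7223 − 895·3325
1 = −895·10548 + 1307·7223
So 7223⁻¹ ≡ 1307 (mod 10548).
Then x ≡ 1307·9287 ≡ 7909 (mod 10548); the smallest non-negative solution is x = 7909.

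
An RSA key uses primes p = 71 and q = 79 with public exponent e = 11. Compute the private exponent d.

φ(n) = (p−1)(q−1) = 70·78 = 5460.
Need d with 11·d ≡ 1 (mod 5460). Apply the extended Euclidean algorithm:
5460 = 496·11 + 4
11 = 2·4 + 3
4 = 1·3 + 1
3 = 3·1 + 0
Back-substitute:
1 = 4 − 3
1 = −11 + 3·4
1 = 3·5460 − 1489·11
So 11·(-1489) ≡ 1 (mod 5460), hence d ≡ -1489 ≡ 3971 (mod 5460).

3971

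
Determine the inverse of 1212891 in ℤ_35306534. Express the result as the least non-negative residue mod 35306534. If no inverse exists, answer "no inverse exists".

Apply the Euclidean algorithm to 35306534 and 1212891:
35306534 = 29·1212891 + 132695
1212891 = 9·132695 + 18636
132695 = 7·18636 + 2243
18636 = 8·2243 + 692
2243 = 3·692 + 167
692 = 4·167 + 24
167 = 6·24 + 23
24 = 1·23 + 1
23 = 23·1 + 0
Since gcd(1212891, 35306534) = 1, back-substitute to write 1 as a combination:
1 = 24 − 23
1 = −167 + 7·24
1 = 7·692 − 29·167
1 = −29·2243 + 94·692
1 = 94·18636 − 781·2243
1 = −781·132695 + 5561·18636
1 = 5561·1212891 − 50830·132695
1 = −50830·35306534 + 1479631·1212891
So 1212891·1479631 ≡ 1 (mod 35306534).

1479631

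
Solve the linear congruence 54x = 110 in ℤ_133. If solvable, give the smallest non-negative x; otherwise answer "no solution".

71

First find gcd(54, 133):
133 = 2×54 + 25
54 = 2×25 + 4
25 = 6×4 + 1
4 = 4×1 + 0
gcd = 1, so a unique solution mod 133 exists.
Back-substitute for the Bézout coefficients:
1 = 25 − 6·4
1 = −6·54 + 13·25
1 = 13·133 − 32·54
So 54·(-32) ≡ 1 (mod 133), giving 54⁻¹ ≡ 101.
x ≡ 54⁻¹·110 ≡ 101·110 ≡ 71 (mod 133).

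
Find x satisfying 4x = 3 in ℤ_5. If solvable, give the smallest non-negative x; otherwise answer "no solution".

2

First find gcd(4, 5):
5 = 1·4 + 1
4 = 4·1 + 0
gcd = 1, so a unique solution mod 5 exists.
Back-substitute for the Bézout coefficients:
1 = 5 − 4
So 4·(-1) ≡ 1 (mod 5), giving 4⁻¹ ≡ 4.
x ≡ 4⁻¹·3 ≡ 4·3 ≡ 2 (mod 5).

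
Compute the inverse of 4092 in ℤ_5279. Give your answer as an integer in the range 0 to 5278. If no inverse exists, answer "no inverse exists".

5110

Apply the Euclidean algorithm to 5279 and 4092:
5279 = 1*4092 + 1187
4092 = 3*1187 + 531
1187 = 2*531 + 125
531 = 4*125 + 31
125 = 4*31 + 1
31 = 31*1 + 0
The gcd is 1. Working backward:
1 = 125 − 4·31
1 = −4·531 + 17·125
1 = 17·1187 − 38·531
1 = −38·4092 + 131·1187
1 = 131·5279 − 169·4092
Hence 4092⁻¹ ≡ -169 ≡ 5110 (mod 5279).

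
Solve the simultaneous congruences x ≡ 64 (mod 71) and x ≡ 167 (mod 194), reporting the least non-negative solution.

Write x = 64 + 71·k. Then 71·k ≡ 167 − 64 ≡ 103 (mod 194).
Need 71⁻¹ mod 194. Extended Euclid on (194, 71):
194 = 2×71 + 52
71 = 1×52 + 19
52 = 2×19 + 14
19 = 1×14 + 5
14 = 2×5 + 4
5 = 1×4 + 1
4 = 4×1 + 0
Back-substitute:
1 = 5 − 4
1 = −14 + 3·5
1 = 3·19 − 4·14
1 = −4·52 + 11·19
1 = 11·71 − 15·52
1 = −15·194 + 41·71
71⁻¹ ≡ 41 (mod 194), so k ≡ 41·103 ≡ 149 (mod 194).
x = 64 + 71·149 = 10643.

10643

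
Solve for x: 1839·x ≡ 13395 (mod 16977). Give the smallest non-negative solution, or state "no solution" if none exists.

4300

First find gcd(1839, 16977):
16977 = 9×1839 + 426
1839 = 4×426 + 135
426 = 3×135 + 21
135 = 6×21 + 9
21 = 2×9 + 3
9 = 3×3 + 0
gcd = 3 and 3 | 13395, so solutions exist. Divide through by 3: 613x ≡ 4465 (mod 5659).
Now find 613⁻¹ mod 5659:
5659 = 9·613 + 142
613 = 4·142 + 45
142 = 3·45 + 7
45 = 6·7 + 3
7 = 2·3 + 1
3 = 3·1 + 0
Back-substitute:
1 = 7 − 2·3
1 = −2·45 + 13·7
1 = 13·142 − 41·45
1 = −41·613 + 177·142
1 = 177·5659 − 1634·613
So 613·(-1634) ≡ 1 (mod 5659), i.e. 613⁻¹ ≡ 4025.
Then x ≡ 4025·4465 ≡ 4300 (mod 5659); the smallest non-negative solution is x = 4300.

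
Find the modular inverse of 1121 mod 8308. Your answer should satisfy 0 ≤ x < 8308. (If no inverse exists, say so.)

Extended Euclidean algorithm:
8308 = 7×1121 + 461
1121 = 2×461 + 199
461 = 2×199 + 63
199 = 3×63 + 10
63 = 6×10 + 3
10 = 3×3 + 1
3 = 3×1 + 0
gcd = 1, so the inverse exists. Back-substitute:
1 = 10 − 3·3
1 = −3·63 + 19·10
1 = 19·199 − 60·63
1 = −60·461 + 139·199
1 = 139·1121 − 338·461
1 = −338·8308 + 2505·1121
So 1121·2505 ≡ 1 (mod 8308).

2505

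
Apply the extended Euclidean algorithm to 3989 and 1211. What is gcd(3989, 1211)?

Euclidean algorithm:
3989 = 3×1211 + 356
1211 = 3×356 + 143
356 = 2×143 + 70
143 = 2×70 + 3
70 = 23×3 + 1
3 = 3×1 + 0
gcd(3989, 1211) = 1.
Express as a combination:
1 = 70 − 23·3
1 = −23·143 + 47·70
1 = 47·356 − 117·143
1 = −117·1211 + 398·356
1 = 398·3989 − 1311·1211
So 1 = (398)·3989 + (-1311)·1211.

1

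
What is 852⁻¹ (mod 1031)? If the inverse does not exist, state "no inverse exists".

Apply the Euclidean algorithm to 1031 and 852:
1031 = 1·852 + 179
852 = 4·179 + 136
179 = 1·136 + 43
136 = 3·43 + 7
43 = 6·7 + 1
7 = 7·1 + 0
gcd = 1, so the inverse exists. Back-substitute:
1 = 43 − 6·7
1 = −6·136 + 19·43
1 = 19·179 − 25·136
1 = −25·852 + 119·179
1 = 119·1031 − 144·852
Hence 852⁻¹ ≡ -144 ≡ 887 (mod 1031).

887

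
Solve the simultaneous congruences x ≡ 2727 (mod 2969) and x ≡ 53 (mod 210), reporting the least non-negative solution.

Write x = 2727 + 2969·k. Then 2969·k ≡ 53 − 2727 ≡ 56 (mod 210).
Need 2969⁻¹ mod 210. Extended Euclid on (210, 29):
210 = 7*29 + 7
29 = 4*7 + 1
7 = 7*1 + 0
Back-substitute:
1 = 29 − 4·7
1 = −4·210 + 29·29
2969⁻¹ ≡ 29 (mod 210), so k ≡ 29·56 ≡ 154 (mod 210).
x = 2727 + 2969·154 = 459953.

459953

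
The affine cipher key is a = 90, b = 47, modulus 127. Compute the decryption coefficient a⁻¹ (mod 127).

24

Run Euclid on (127, 90):
127 = 1×90 + 37
90 = 2×37 + 16
37 = 2×16 + 5
16 = 3×5 + 1
5 = 5×1 + 0
The gcd is 1. Working backward:
1 = 16 − 3·5
1 = −3·37 + 7·16
1 = 7·90 − 17·37
1 = −17·127 + 24·90
So 90·24 ≡ 1 (mod 127).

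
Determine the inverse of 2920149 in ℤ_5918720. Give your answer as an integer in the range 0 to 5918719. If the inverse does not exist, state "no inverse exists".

4463229

Run Euclid on (5918720, 2920149):
5918720 = 2×2920149 + 78422
2920149 = 37×78422 + 18535
78422 = 4×18535 + 4282
18535 = 4×4282 + 1407
4282 = 3×1407 + 61
1407 = 23×61 + 4
61 = 15×4 + 1
4 = 4×1 + 0
gcd = 1, so the inverse exists. Back-substitute:
1 = 61 − 15·4
1 = −15·1407 + 346·61
1 = 346·4282 − 1053·1407
1 = −1053·18535 + 4558·4282
1 = 4558·78422 − 19285·18535
1 = −19285·2920149 + 718103·78422
1 = 718103·5918720 − 1455491·2920149
Hence 2920149⁻¹ ≡ -1455491 ≡ 4463229 (mod 5918720).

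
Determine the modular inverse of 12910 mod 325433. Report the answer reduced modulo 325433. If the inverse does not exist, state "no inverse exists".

Extended Euclidean algorithm:
325433 = 25*12910 + 2683
12910 = 4*2683 + 2178
2683 = 1*2178 + 505
2178 = 4*505 + 158
505 = 3*158 + 31
158 = 5*31 + 3
31 = 10*3 + 1
3 = 3*1 + 0
Since gcd(12910, 325433) = 1, back-substitute to write 1 as a combination:
1 = 31 − 10·3
1 = −10·158 + 51·31
1 = 51·505 − 163·158
1 = −163·2178 + 703·505
1 = 703·2683 − 866·2178
1 = −866·12910 + 4167·2683
1 = 4167·325433 − 105041·12910
Hence 12910⁻¹ ≡ -105041 ≡ 220392 (mod 325433).

220392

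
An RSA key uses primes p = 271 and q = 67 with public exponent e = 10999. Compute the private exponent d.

φ(n) = (p−1)(q−1) = 270·66 = 17820.
Need d with 10999·d ≡ 1 (mod 17820). Apply the extended Euclidean algorithm:
17820 = 1*10999 + 6821
10999 = 1*6821 + 4178
6821 = 1*4178 + 2643
4178 = 1*2643 + 1535
2643 = 1*1535 + 1108
1535 = 1*1108 + 427
1108 = 2*427 + 254
427 = 1*254 + 173
254 = 1*173 + 81
173 = 2*81 + 11
81 = 7*11 + 4
11 = 2*4 + 3
4 = 1*3 + 1
3 = 3*1 + 0
Back-substitute:
1 = 4 − 3
1 = −11 + 3·4
1 = 3·81 − 22·11
1 = −22·173 + 47·81
1 = 47·254 − 69·173
1 = −69·427 + 116·254
1 = 116·1108 − 301·427
1 = −301·1535 + 417·1108
1 = 417·2643 − 718·1535
1 = −718·4178 + 1135·2643
1 = 1135·6821 − 1853·4178
1 = −1853·10999 + 2988·6821
1 = 2988·17820 − 4841·10999
So 10999·(-4841) ≡ 1 (mod 17820), hence d ≡ -4841 ≡ 12979 (mod 17820).

12979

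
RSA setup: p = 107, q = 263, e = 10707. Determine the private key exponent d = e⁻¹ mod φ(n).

21731

φ(n) = (p−1)(q−1) = 106·262 = 27772.
Need d with 10707·d ≡ 1 (mod 27772). Apply the extended Euclidean algorithm:
27772 = 2*10707 + 6358
10707 = 1*6358 + 4349
6358 = 1*4349 + 2009
4349 = 2*2009 + 331
2009 = 6*331 + 23
331 = 14*23 + 9
23 = 2*9 + 5
9 = 1*5 + 4
5 = 1*4 + 1
4 = 4*1 + 0
Back-substitute:
1 = 5 − 4
1 = −9 + 2·5
1 = 2·23 − 5·9
1 = −5·331 + 72·23
1 = 72·2009 − 437·331
1 = −437·4349 + 946·2009
1 = 946·6358 − 1383·4349
1 = −1383·10707 + 2329·6358
1 = 2329·27772 − 6041·10707
So 10707·(-6041) ≡ 1 (mod 27772), hence d ≡ -6041 ≡ 21731 (mod 27772).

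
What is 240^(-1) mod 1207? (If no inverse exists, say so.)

Extended Euclidean algorithm:
1207 = 5×240 + 7
240 = 34×7 + 2
7 = 3×2 + 1
2 = 2×1 + 0
gcd = 1, so the inverse exists. Back-substitute:
1 = 7 − 3·2
1 = −3·240 + 103·7
1 = 103·1207 − 518·240
So 240·(-518) ≡ 1 (mod 1207), and -518 ≡ 689 (mod 1207).

689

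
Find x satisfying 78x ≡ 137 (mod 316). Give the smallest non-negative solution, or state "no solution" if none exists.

gcd(78, 316):
316 = 4·78 + 4
78 = 19·4 + 2
4 = 2·2 + 0
gcd = 2, but 2 ∤ 137, so the congruence has no solution.

no solution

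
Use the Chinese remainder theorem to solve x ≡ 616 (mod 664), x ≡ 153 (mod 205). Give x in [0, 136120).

Write x = 616 + 664·k. Then 664·k ≡ 153 − 616 ≡ 152 (mod 205).
Need 664⁻¹ mod 205. Extended Euclid on (205, 49):
205 = 4*49 + 9
49 = 5*9 + 4
9 = 2*4 + 1
4 = 4*1 + 0
Back-substitute:
1 = 9 − 2·4
1 = −2·49 + 11·9
1 = 11·205 − 46·49
664⁻¹ ≡ 159 (mod 205), so k ≡ 159·152 ≡ 183 (mod 205).
x = 616 + 664·183 = 122128.

122128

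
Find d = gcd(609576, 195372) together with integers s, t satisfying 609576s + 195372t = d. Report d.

12

Repeated division:
609576 = 3·195372 + 23460
195372 = 8·23460 + 7692
23460 = 3·7692 + 384
7692 = 20·384 + 12
384 = 32·12 + 0
gcd(609576, 195372) = 12.
Back-substituting:
12 = 7692 − 20·384
12 = −20·23460 + 61·7692
12 = 61·195372 − 508·23460
12 = −508·609576 + 1585·195372
So 12 = (-508)·609576 + (1585)·195372.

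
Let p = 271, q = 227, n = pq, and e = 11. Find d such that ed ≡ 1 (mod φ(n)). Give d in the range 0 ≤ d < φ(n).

38831

φ(n) = (p−1)(q−1) = 270·226 = 61020.
Need d with 11·d ≡ 1 (mod 61020). Apply the extended Euclidean algorithm:
61020 = 5547*11 + 3
11 = 3*3 + 2
3 = 1*2 + 1
2 = 2*1 + 0
Back-substitute:
1 = 3 − 2
1 = −11 + 4·3
1 = 4·61020 − 22189·11
So 11·(-22189) ≡ 1 (mod 61020), hence d ≡ -22189 ≡ 38831 (mod 61020).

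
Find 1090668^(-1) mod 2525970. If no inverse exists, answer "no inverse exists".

no inverse exists

Compute gcd(1090668, 2525970):
2525970 = 2·1090668 + 344634
1090668 = 3·344634 + 56766
344634 = 6·56766 + 4038
56766 = 14·4038 + 234
4038 = 17·234 + 60
234 = 3·60 + 54
60 = 1·54 + 6
54 = 9·6 + 0
gcd(1090668, 2525970) = 6 ≠ 1, so 1090668 has no multiplicative inverse modulo 2525970.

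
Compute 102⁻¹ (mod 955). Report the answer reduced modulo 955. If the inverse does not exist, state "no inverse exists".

Extended Euclidean algorithm:
955 = 9·102 + 37
102 = 2·37 + 28
37 = 1·28 + 9
28 = 3·9 + 1
9 = 9·1 + 0
gcd = 1, so the inverse exists. Back-substitute:
1 = 28 − 3·9
1 = −3·37 + 4·28
1 = 4·102 − 11·37
1 = −11·955 + 103·102
So 102·103 ≡ 1 (mod 955).

103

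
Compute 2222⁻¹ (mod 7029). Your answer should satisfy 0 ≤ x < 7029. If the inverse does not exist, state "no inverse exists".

Euclidean algorithm on 7029, 2222:
7029 = 3×2222 + 363
2222 = 6×363 + 44
363 = 8×44 + 11
44 = 4×11 + 0
Since gcd = 11 > 1, 2222 is not a unit mod 7029.

no inverse exists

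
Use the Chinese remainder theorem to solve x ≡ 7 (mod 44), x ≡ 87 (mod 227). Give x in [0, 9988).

Write x = 7 + 44·k. Then 44·k ≡ 87 − 7 ≡ 80 (mod 227).
Need 44⁻¹ mod 227. Extended Euclid on (227, 44):
227 = 5*44 + 7
44 = 6*7 + 2
7 = 3*2 + 1
2 = 2*1 + 0
Back-substitute:
1 = 7 − 3·2
1 = −3·44 + 19·7
1 = 19·227 − 98·44
44⁻¹ ≡ 129 (mod 227), so k ≡ 129·80 ≡ 105 (mod 227).
x = 7 + 44·105 = 4627.

4627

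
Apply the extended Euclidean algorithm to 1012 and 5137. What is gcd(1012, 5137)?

11

Euclidean algorithm:
5137 = 5·1012 + 77
1012 = 13·77 + 11
77 = 7·11 + 0
gcd(1012, 5137) = 11.
Express as a combination:
11 = 1012 − 13·77
11 = −13·5137 + 66·1012
So 11 = (-13)·5137 + (66)·1012.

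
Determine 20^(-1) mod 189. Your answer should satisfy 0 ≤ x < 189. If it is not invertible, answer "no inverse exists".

104

Extended Euclidean algorithm:
189 = 9·20 + 9
20 = 2·9 + 2
9 = 4·2 + 1
2 = 2·1 + 0
gcd = 1, so the inverse exists. Back-substitute:
1 = 9 − 4·2
1 = −4·20 + 9·9
1 = 9·189 − 85·20
So 20·(-85) ≡ 1 (mod 189), and -85 ≡ 104 (mod 189).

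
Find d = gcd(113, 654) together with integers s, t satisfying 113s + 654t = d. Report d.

1

Euclidean algorithm:
654 = 5*113 + 89
113 = 1*89 + 24
89 = 3*24 + 17
24 = 1*17 + 7
17 = 2*7 + 3
7 = 2*3 + 1
3 = 3*1 + 0
gcd(113, 654) = 1.
Express as a combination:
1 = 7 − 2·3
1 = −2·17 + 5·7
1 = 5·24 − 7·17
1 = −7·89 + 26·24
1 = 26·113 − 33·89
1 = −33·654 + 191·113
So 1 = (-33)·654 + (191)·113.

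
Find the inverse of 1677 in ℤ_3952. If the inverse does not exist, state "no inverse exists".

no inverse exists

Euclidean algorithm on 3952, 1677:
3952 = 2*1677 + 598
1677 = 2*598 + 481
598 = 1*481 + 117
481 = 4*117 + 13
117 = 9*13 + 0
Since gcd = 13 > 1, 1677 is not a unit mod 3952.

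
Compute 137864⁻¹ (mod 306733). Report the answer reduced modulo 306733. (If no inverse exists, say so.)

291290

Extended Euclidean algorithm:
306733 = 2·137864 + 31005
137864 = 4·31005 + 13844
31005 = 2·13844 + 3317
13844 = 4·3317 + 576
3317 = 5·576 + 437
576 = 1·437 + 139
437 = 3·139 + 20
139 = 6·20 + 19
20 = 1·19 + 1
19 = 19·1 + 0
Since gcd(137864, 306733) = 1, back-substitute to write 1 as a combination:
1 = 20 − 19
1 = −139 + 7·20
1 = 7·437 − 22·139
1 = −22·576 + 29·437
1 = 29·3317 − 167·576
1 = −167·13844 + 697·3317
1 = 697·31005 − 1561·13844
1 = −1561·137864 + 6941·31005
1 = 6941·306733 − 15443·137864
Hence 137864⁻¹ ≡ -15443 ≡ 291290 (mod 306733).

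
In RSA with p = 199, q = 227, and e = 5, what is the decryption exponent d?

φ(n) = (p−1)(q−1) = 198·226 = 44748.
Need d with 5·d ≡ 1 (mod 44748). Apply the extended Euclidean algorithm:
44748 = 8949×5 + 3
5 = 1×3 + 2
3 = 1×2 + 1
2 = 2×1 + 0
Back-substitute:
1 = 3 − 2
1 = −5 + 2·3
1 = 2·44748 − 17899·5
So 5·(-17899) ≡ 1 (mod 44748), hence d ≡ -17899 ≡ 26849 (mod 44748).

26849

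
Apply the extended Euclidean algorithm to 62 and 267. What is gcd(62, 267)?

Apply Euclid's algorithm to 267 and 62:
267 = 4*62 + 19
62 = 3*19 + 5
19 = 3*5 + 4
5 = 1*4 + 1
4 = 4*1 + 0
gcd(62, 267) = 1.
Working backward:
1 = 5 − 4
1 = −19 + 4·5
1 = 4·62 − 13·19
1 = −13·267 + 56·62
So 1 = (-13)·267 + (56)·62.

1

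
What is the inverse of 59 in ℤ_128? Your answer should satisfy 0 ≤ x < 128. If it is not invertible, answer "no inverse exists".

115

Apply the Euclidean algorithm to 128 and 59:
128 = 2×59 + 10
59 = 5×10 + 9
10 = 1×9 + 1
9 = 9×1 + 0
The gcd is 1. Working backward:
1 = 10 − 9
1 = −59 + 6·10
1 = 6·128 − 13·59
Thus 59·(-13) ≡ 1 (mod 128); reducing, -13 mod 128 = 115.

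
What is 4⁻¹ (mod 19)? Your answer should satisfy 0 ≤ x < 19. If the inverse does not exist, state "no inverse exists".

gcd(19, 4) by repeated division:
19 = 4*4 + 3
4 = 1*3 + 1
3 = 3*1 + 0
The gcd is 1. Working backward:
1 = 4 − 3
1 = −19 + 5·4
So 4·5 ≡ 1 (mod 19).

5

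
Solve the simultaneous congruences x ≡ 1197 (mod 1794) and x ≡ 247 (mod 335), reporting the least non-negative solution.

Write x = 1197 + 1794·k. Then 1794·k ≡ 247 − 1197 ≡ 55 (mod 335).
Need 1794⁻¹ mod 335. Extended Euclid on (335, 119):
335 = 2*119 + 97
119 = 1*97 + 22
97 = 4*22 + 9
22 = 2*9 + 4
9 = 2*4 + 1
4 = 4*1 + 0
Back-substitute:
1 = 9 − 2·4
1 = −2·22 + 5·9
1 = 5·97 − 22·22
1 = −22·119 + 27·97
1 = 27·335 − 76·119
1794⁻¹ ≡ 259 (mod 335), so k ≡ 259·55 ≡ 175 (mod 335).
x = 1197 + 1794·175 = 315147.

315147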